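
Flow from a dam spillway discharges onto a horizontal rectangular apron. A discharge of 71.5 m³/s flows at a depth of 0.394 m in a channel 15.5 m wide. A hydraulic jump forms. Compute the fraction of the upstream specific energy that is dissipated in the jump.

q = Q/b = 71.5/15.5 = 4.61 m²/s; V₁ = q/y₁ = 11.7 m/s. Fr₁ = V₁/√(g·y₁) = 5.96.
Bélanger equation: y₂/y₁ = ½[√(1 + 8Fr₁²) − 1] = ½[√284.7 − 1] = 7.94.
y₂ = 7.94 × 0.394 = 3.13 m.
E₁ = y₁ + V₁²/2g = 7.38 m. ΔE = (y₂ − y₁)³/(4y₁y₂) = 4.14 m. ΔE/E₁ = 4.14/7.38 = 0.561.

ΔE/E₁ = 0.561 (56.1%)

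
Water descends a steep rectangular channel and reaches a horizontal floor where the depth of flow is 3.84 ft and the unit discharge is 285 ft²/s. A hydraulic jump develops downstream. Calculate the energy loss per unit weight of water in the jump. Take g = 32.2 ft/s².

ΔE = 53.9 ft

V₁ = q/y₁ = 285/3.84 = 74.2 ft/s. Fr₁ = V₁/√(g·y₁) = 74.2/√(32.2×3.84) = 6.67.
Conjugate-depth relation: y₂/y₁ = ½[√(1 + 8Fr₁²) − 1] = ½[√357.4 − 1] = 8.95.
y₂ = 8.95 × 3.84 = 34.4 ft.
Head loss: ΔE = (y₂ − y₁)³/(4y₁y₂) = (34.4 − 3.84)³/(4×3.84×34.4) = 28477/528 = 53.9 ft.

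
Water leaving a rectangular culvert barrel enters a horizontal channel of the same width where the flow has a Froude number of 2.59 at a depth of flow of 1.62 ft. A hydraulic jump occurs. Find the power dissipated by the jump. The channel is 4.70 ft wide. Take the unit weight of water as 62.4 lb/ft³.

P = 21.7 hp

Fr₁ = 2.59 (given).
From the momentum equation for a rectangular channel, y₂/y₁ = ½[√(1 + 8Fr₁²) − 1] = ½[√54.66 − 1] = 3.20.
y₂ = 3.20 × 1.62 = 5.18 ft.
Head loss: ΔE = (y₂ − y₁)³/(4y₁y₂) = (5.18 − 1.62)³/(4×1.62×5.18) = 45.1/33.6 = 1.34 ft.
V₁ = Fr₁·√(g·y₁) = 2.59×√(32.2×1.62) = 18.7 ft/s; q = V₁·y₁ = 30.3 ft²/s. Q = q·b = 30.3 × 4.70 = 142 cfs. P = γ·Q·ΔE/550 = 62.4 × 142 × 1.34 / 550 = 21.7 hp.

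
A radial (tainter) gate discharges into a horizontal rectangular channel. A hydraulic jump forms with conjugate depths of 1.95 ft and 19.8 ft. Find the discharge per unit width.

For a rectangular channel the momentum equation gives q² = ½·g·y₁·y₂·(y₁ + y₂) = ½×32.2×1.95×19.8×21.8 = 13520.
q = √13520 = 116 ft²/s.

q = 116 ft²/s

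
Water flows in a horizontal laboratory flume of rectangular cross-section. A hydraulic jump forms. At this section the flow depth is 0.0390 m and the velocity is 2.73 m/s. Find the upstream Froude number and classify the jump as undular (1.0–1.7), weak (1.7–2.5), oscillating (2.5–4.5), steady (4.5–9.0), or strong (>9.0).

Fr₁ = 4.41; oscillating jump

Fr₁ = V₁/√(g·y₁) = 2.73/√(9.81×0.0390) = 4.41.
Fr₁ = 4.41 lies in the oscillating range.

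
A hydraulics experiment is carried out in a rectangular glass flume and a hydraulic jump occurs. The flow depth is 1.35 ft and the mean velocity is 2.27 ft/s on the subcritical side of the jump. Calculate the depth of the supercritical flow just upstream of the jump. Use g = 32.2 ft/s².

Fr₂ = V₂/√(g·y₂) = 2.27/√(32.2×1.35) = 0.344.
The Bélanger relation is symmetric: y₁/y₂ = ½[√(1 + 8Fr₂²) − 1] = ½[√1.948 − 1] = 0.198.
y₁ = 0.198 × 1.35 = 0.267 ft.

y₁ = 0.267 ft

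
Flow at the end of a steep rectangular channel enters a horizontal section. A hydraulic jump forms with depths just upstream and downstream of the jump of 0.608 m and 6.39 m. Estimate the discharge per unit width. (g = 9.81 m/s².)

For a rectangular channel the momentum equation gives q² = ½·g·y₁·y₂·(y₁ + y₂) = ½×9.81×0.608×6.39×7.00 = 133.
q = √133 = 11.5 m²/s.

q = 11.5 m²/s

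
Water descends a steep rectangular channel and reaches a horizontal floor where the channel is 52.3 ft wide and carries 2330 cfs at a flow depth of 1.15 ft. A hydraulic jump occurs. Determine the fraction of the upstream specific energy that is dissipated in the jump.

ΔE/E₁ = 0.586 (58.6%)

q = Q/b = 2330/52.3 = 44.6 ft²/s; V₁ = q/y₁ = 38.7 ft/s. Fr₁ = V₁/√(g·y₁) = 6.37.
From the momentum equation for a rectangular channel, y₂/y₁ = ½[√(1 + 8Fr₁²) − 1] = ½[√325.2 − 1] = 8.52.
y₂ = 8.52 × 1.15 = 9.79 ft.
E₁ = y₁ + V₁²/2g = 24.5 ft. ΔE = (y₂ − y₁)³/(4y₁y₂) = 14.3 ft. ΔE/E₁ = 14.3/24.5 = 0.586.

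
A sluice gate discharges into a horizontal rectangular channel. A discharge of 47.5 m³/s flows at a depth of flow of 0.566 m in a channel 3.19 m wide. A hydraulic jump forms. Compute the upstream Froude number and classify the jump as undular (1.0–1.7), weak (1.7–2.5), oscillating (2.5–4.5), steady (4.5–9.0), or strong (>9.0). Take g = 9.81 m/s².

q = Q/b = 47.5/3.19 = 14.9 m²/s; V₁ = q/y₁ = 26.3 m/s. Fr₁ = V₁/√(g·y₁) = 11.2.
Fr₁ = 11.2 lies in the strong range.

Fr₁ = 11.2; strong jump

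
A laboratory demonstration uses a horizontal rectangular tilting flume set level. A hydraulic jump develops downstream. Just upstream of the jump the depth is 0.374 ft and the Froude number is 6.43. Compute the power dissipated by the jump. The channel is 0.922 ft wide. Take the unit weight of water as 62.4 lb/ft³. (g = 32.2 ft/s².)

P = 4.17 hp

Fr₁ = 6.43 (given).
By Bélanger, y₂/y₁ = ½[√(1 + 8Fr₁²) − 1] = ½[√331.8 − 1] = 8.61.
y₂ = 8.61 × 0.374 = 3.22 ft.
Head loss: ΔE = (y₂ − y₁)³/(4y₁y₂) = (3.22 − 0.374)³/(4×0.374×3.22) = 23.0/4.82 = 4.78 ft.
V₁ = Fr₁·√(g·y₁) = 6.43×√(32.2×0.374) = 22.3 ft/s; q = V₁·y₁ = 8.35 ft²/s. Q = q·b = 8.35 × 0.922 = 7.69 cfs. P = γ·Q·ΔE/550 = 62.4 × 7.69 × 4.78 / 550 = 4.17 hp.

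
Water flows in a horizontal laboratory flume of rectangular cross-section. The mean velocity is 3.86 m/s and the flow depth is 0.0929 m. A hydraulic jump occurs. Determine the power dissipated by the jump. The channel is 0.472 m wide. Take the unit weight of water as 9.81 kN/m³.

Fr₁ = V₁/√(g·y₁) = 3.86/√(9.81×0.0929) = 4.04.
Sequent-depth ratio: y₂/y₁ = ½[√(1 + 8Fr₁²) − 1] = ½[√131.8 − 1] = 5.24.
y₂ = 5.24 × 0.0929 = 0.487 m.
q = V₁·y₁ = 3.86 × 0.0929 = 0.359 m²/s. V₂ = q/y₂ = 0.359/0.487 = 0.737 m/s. E₁ = y₁ + V₁²/2g = 0.852 m; E₂ = y₂ + V₂²/2g = 0.514 m. ΔE = E₁ − E₂ = 0.338 m.
Q = q·b = 0.359 × 0.472 = 0.169 m³/s. P = γ·Q·ΔE = 9.81 × 0.169 × 0.338 = 0.561 kW.

P = 0.561 kW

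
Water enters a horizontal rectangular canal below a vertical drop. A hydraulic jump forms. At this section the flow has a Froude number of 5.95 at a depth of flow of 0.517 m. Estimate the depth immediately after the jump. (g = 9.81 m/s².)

Fr₁ = 5.95 (given).
Conjugate-depth relation: y₂/y₁ = ½[√(1 + 8Fr₁²) − 1] = ½[√284.2 − 1] = 7.93.
y₂ = 7.93 × 0.517 = 4.10 m.

y₂ = 4.10 m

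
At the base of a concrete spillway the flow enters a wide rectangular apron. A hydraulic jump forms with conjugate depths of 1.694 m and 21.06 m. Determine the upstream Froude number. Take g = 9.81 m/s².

For a rectangular channel the momentum equation gives q² = ½·g·y₁·y₂·(y₁ + y₂) = ½×9.81×1.694×21.06×22.75 = 3982.
q = √3982 = 63.10 m²/s.
V₁ = q/y₁ = 37.25 m/s; Fr₁ = V₁/√(g·y₁) = 9.138.

Fr₁ = 9.138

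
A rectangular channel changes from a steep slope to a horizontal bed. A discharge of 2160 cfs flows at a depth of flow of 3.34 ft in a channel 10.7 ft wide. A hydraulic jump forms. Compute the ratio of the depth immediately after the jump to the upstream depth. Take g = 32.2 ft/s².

y₂/y₁ = 7.76

q = Q/b = 2160/10.7 = 202 ft²/s; V₁ = q/y₁ = 60.4 ft/s. Fr₁ = V₁/√(g·y₁) = 5.83.
Conjugate-depth relation: y₂/y₁ = ½[√(1 + 8Fr₁²) − 1] = ½[√272.7 − 1] = 7.76.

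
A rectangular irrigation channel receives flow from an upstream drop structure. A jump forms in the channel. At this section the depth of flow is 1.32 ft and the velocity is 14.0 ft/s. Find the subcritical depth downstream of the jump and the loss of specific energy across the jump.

Fr₁ = V₁/√(g·y₁) = 14.0/√(32.2×1.32) = 2.15.
From the momentum equation for a rectangular channel, y₂/y₁ = ½[√(1 + 8Fr₁²) − 1] = ½[√37.89 − 1] = 2.58.
y₂ = 2.58 × 1.32 = 3.40 ft.
Head loss: ΔE = (y₂ − y₁)³/(4y₁y₂) = (3.40 − 1.32)³/(4×1.32×3.40) = 9.03/18.0 = 0.503 ft.

y₂ = 3.40 ft; ΔE = 0.503 ft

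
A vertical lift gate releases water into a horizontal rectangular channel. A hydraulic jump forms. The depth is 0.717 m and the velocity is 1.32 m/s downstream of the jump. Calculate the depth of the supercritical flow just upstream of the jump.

y₁ = 0.261 m

Fr₂ = V₂/√(g·y₂) = 1.32/√(9.81×0.717) = 0.498.
Applying the sequent-depth relation in reverse, y₁/y₂ = ½[√(1 + 8Fr₂²) − 1] = ½[√2.982 − 1] = 0.363.
y₁ = 0.363 × 0.717 = 0.261 m.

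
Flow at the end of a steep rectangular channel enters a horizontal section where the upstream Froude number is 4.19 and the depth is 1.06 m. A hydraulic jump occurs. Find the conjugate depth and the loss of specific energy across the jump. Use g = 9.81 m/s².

Fr₁ = 4.19 (given).
Conjugate-depth relation: y₂/y₁ = ½[√(1 + 8Fr₁²) − 1] = ½[√141.4 − 1] = 5.45.
y₂ = 5.45 × 1.06 = 5.77 m.
V₁ = Fr₁·√(g·y₁) = 4.19×√(9.81×1.06) = 13.5 m/s; q = V₁·y₁ = 14.3 m²/s. V₂ = q/y₂ = 14.3/5.77 = 2.48 m/s. E₁ = y₁ + V₁²/2g = 10.4 m; E₂ = y₂ + V₂²/2g = 6.09 m. ΔE = E₁ − E₂ = 4.28 m.

y₂ = 5.77 m; ΔE = 4.28 m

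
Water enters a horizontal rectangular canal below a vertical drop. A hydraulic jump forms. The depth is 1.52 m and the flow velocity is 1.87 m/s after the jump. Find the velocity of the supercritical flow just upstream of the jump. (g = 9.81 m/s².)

Fr₂ = V₂/√(g·y₂) = 1.87/√(9.81×1.52) = 0.484.
Applying the sequent-depth relation in reverse, y₁/y₂ = ½[√(1 + 8Fr₂²) − 1] = ½[√2.876 − 1] = 0.348.
y₁ = 0.348 × 1.52 = 0.529 m.
V₁ = q/y₁ = 2.84/0.529 = 5.37 m/s.

V₁ = 5.37 m/s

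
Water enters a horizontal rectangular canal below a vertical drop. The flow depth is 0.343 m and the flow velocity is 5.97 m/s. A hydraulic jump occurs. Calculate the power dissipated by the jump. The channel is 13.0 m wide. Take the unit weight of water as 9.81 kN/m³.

Fr₁ = V₁/√(g·y₁) = 5.97/√(9.81×0.343) = 3.25.
By Bélanger, y₂/y₁ = ½[√(1 + 8Fr₁²) − 1] = ½[√85.74 − 1] = 4.13.
y₂ = 4.13 × 0.343 = 1.42 m.
Head loss: ΔE = (y₂ − y₁)³/(4y₁y₂) = (1.42 − 0.343)³/(4×0.343×1.42) = 1.24/1.94 = 0.637 m.
q = V₁·y₁ = 5.97 × 0.343 = 2.05 m²/s. Q = q·b = 2.05 × 13.0 = 26.6 m³/s. P = γ·Q·ΔE = 9.81 × 26.6 × 0.637 = 166 kW.

P = 166 kW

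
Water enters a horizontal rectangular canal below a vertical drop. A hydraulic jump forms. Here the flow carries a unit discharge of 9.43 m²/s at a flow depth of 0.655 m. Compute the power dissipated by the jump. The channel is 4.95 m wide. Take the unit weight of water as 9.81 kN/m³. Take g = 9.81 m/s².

V₁ = q/y₁ = 9.43/0.655 = 14.4 m/s. Fr₁ = V₁/√(g·y₁) = 14.4/√(9.81×0.655) = 5.68.
By Bélanger, y₂/y₁ = ½[√(1 + 8Fr₁²) − 1] = ½[√259.1 − 1] = 7.55.
y₂ = 7.55 × 0.655 = 4.94 m.
V₂ = q/y₂ = 9.43/4.94 = 1.91 m/s. E₁ = y₁ + V₁²/2g = 11.2 m; E₂ = y₂ + V₂²/2g = 5.13 m. ΔE = E₁ − E₂ = 6.09 m.
Q = q·b = 9.43 × 4.95 = 46.7 m³/s. P = γ·Q·ΔE = 9.81 × 46.7 × 6.09 = 2789 kW.

P = 2789 kW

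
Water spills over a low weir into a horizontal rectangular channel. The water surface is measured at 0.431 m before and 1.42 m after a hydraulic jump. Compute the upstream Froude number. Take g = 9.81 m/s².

For a rectangular channel the momentum equation gives q² = ½·g·y₁·y₂·(y₁ + y₂) = ½×9.81×0.431×1.42×1.85 = 5.56.
q = √5.56 = 2.36 m²/s.
V₁ = q/y₁ = 5.47 m/s; Fr₁ = V₁/√(g·y₁) = 2.66.

Fr₁ = 2.66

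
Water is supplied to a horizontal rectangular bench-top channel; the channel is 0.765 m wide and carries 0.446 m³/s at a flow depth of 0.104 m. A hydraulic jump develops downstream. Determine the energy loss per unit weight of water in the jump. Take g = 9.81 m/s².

q = Q/b = 0.446/0.765 = 0.583 m²/s; V₁ = q/y₁ = 5.61 m/s. Fr₁ = V₁/√(g·y₁) = 5.55.
Conjugate-depth relation: y₂/y₁ = ½[√(1 + 8Fr₁²) − 1] = ½[√247.4 − 1] = 7.36.
y₂ = 7.36 × 0.104 = 0.766 m.
Head loss: ΔE = (y₂ − y₁)³/(4y₁y₂) = (0.766 − 0.104)³/(4×0.104×0.766) = 0.290/0.319 = 0.910 m.

ΔE = 0.910 m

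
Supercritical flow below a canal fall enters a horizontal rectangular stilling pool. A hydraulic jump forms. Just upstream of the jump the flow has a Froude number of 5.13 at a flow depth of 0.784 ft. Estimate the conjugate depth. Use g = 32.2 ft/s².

y₂ = 5.31 ft

Fr₁ = 5.13 (given).
From the momentum equation for a rectangular channel, y₂/y₁ = ½[√(1 + 8Fr₁²) − 1] = ½[√211.5 − 1] = 6.77.
y₂ = 6.77 × 0.784 = 5.31 ft.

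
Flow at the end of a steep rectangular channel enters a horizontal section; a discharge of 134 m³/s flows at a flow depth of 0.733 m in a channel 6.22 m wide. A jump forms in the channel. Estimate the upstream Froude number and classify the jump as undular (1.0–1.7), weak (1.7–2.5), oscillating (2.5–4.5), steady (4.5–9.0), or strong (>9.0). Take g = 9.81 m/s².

Fr₁ = 11.0; strong jump

q = Q/b = 134/6.22 = 21.5 m²/s; V₁ = q/y₁ = 29.4 m/s. Fr₁ = V₁/√(g·y₁) = 11.0.
Fr₁ = 11.0 lies in the strong range.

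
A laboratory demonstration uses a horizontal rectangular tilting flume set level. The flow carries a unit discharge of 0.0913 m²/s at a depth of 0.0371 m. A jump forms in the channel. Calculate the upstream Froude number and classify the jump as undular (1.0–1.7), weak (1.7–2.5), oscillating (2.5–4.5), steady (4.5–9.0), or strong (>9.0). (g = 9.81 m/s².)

Fr₁ = 4.08; oscillating jump

V₁ = q/y₁ = 0.0913/0.0371 = 2.46 m/s. Fr₁ = V₁/√(g·y₁) = 2.46/√(9.81×0.0371) = 4.08.
Fr₁ = 4.08 lies in the oscillating range.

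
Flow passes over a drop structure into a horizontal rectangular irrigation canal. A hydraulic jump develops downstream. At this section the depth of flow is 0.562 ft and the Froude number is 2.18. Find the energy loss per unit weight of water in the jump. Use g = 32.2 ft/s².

Fr₁ = 2.18 (given).
Conjugate-depth relation: y₂/y₁ = ½[√(1 + 8Fr₁²) − 1] = ½[√39.02 − 1] = 2.62.
y₂ = 2.62 × 0.562 = 1.47 ft.
Head loss: ΔE = (y₂ − y₁)³/(4y₁y₂) = (1.47 − 0.562)³/(4×0.562×1.47) = 0.759/3.31 = 0.229 ft.

ΔE = 0.229 ft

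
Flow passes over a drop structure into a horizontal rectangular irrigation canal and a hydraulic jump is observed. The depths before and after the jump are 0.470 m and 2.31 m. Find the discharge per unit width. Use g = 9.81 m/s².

q = 3.85 m²/s

For a rectangular channel the momentum equation gives q² = ½·g·y₁·y₂·(y₁ + y₂) = ½×9.81×0.470×2.31×2.78 = 14.8.
q = √14.8 = 3.85 m²/s.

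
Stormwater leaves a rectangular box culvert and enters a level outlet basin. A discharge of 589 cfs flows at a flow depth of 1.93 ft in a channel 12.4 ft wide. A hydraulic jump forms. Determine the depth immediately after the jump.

y₂ = 7.61 ft

q = Q/b = 589/12.4 = 47.5 ft²/s; V₁ = q/y₁ = 24.6 ft/s. Fr₁ = V₁/√(g·y₁) = 3.12.
From the momentum equation for a rectangular channel, y₂/y₁ = ½[√(1 + 8Fr₁²) − 1] = ½[√78.97 − 1] = 3.94.
y₂ = 3.94 × 1.93 = 7.61 ft.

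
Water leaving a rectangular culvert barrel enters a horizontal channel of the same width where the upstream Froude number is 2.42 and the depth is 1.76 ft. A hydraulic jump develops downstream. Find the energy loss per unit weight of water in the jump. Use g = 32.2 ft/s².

Fr₁ = 2.42 (given).
By Bélanger, y₂/y₁ = ½[√(1 + 8Fr₁²) − 1] = ½[√47.85 − 1] = 2.96.
y₂ = 2.96 × 1.76 = 5.21 ft.
Head loss: ΔE = (y₂ − y₁)³/(4y₁y₂) = (5.21 − 1.76)³/(4×1.76×5.21) = 41.0/36.7 = 1.12 ft.

ΔE = 1.12 ft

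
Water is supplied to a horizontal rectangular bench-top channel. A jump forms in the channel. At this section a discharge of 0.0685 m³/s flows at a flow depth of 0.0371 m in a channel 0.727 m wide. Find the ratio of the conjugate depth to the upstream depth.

y₂/y₁ = 5.47

q = Q/b = 0.0685/0.727 = 0.0942 m²/s; V₁ = q/y₁ = 2.54 m/s. Fr₁ = V₁/√(g·y₁) = 4.21.
From the momentum equation for a rectangular channel, y₂/y₁ = ½[√(1 + 8Fr₁²) − 1] = ½[√142.8 − 1] = 5.47.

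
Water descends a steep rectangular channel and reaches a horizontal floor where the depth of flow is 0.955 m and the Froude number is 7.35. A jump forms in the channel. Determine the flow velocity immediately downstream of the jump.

Fr₁ = 7.35 (given).
Conjugate-depth relation: y₂/y₁ = ½[√(1 + 8Fr₁²) − 1] = ½[√433.2 − 1] = 9.91.
y₂ = 9.91 × 0.955 = 9.46 m.
V₁ = Fr₁·√(g·y₁) = 7.35×√(9.81×0.955) = 22.5 m/s; q = V₁·y₁ = 21.5 m²/s.
V₂ = q/y₂ = 21.5/9.46 = 2.27 m/s.

V₂ = 2.27 m/s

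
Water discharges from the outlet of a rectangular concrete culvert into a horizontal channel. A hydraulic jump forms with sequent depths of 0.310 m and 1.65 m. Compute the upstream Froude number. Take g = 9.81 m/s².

Fr₁ = 4.10

For a rectangular channel the momentum equation gives q² = ½·g·y₁·y₂·(y₁ + y₂) = ½×9.81×0.310×1.65×1.96 = 4.92.
q = √4.92 = 2.22 m²/s.
V₁ = q/y₁ = 7.15 m/s; Fr₁ = V₁/√(g·y₁) = 4.10.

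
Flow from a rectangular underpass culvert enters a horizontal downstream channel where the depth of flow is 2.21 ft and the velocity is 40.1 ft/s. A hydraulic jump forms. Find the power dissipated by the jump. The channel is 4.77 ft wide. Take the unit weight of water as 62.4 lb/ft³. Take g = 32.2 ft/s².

P = 611 hp

Fr₁ = V₁/√(g·y₁) = 40.1/√(32.2×2.21) = 4.75.
Sequent-depth ratio: y₂/y₁ = ½[√(1 + 8Fr₁²) − 1] = ½[√181.8 − 1] = 6.24.
y₂ = 6.24 × 2.21 = 13.8 ft.
Head loss: ΔE = (y₂ − y₁)³/(4y₁y₂) = (13.8 − 2.21)³/(4×2.21×13.8) = 1554/122 = 12.7 ft.
q = V₁·y₁ = 40.1 × 2.21 = 88.6 ft²/s. Q = q·b = 88.6 × 4.77 = 423 cfs. P = γ·Q·ΔE/550 = 62.4 × 423 × 12.7 / 550 = 611 hp.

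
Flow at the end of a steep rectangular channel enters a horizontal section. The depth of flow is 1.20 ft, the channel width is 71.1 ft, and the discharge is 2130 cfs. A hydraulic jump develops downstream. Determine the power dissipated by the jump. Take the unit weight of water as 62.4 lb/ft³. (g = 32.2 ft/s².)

q = Q/b = 2130/71.1 = 30.0 ft²/s; V₁ = q/y₁ = 25.0 ft/s. Fr₁ = V₁/√(g·y₁) = 4.02.
Sequent-depth ratio: y₂/y₁ = ½[√(1 + 8Fr₁²) − 1] = ½[√130.0 − 1] = 5.20.
y₂ = 5.20 × 1.20 = 6.24 ft.
Head loss: ΔE = (y₂ − y₁)³/(4y₁y₂) = (6.24 − 1.20)³/(4×1.20×6.24) = 128/30.0 = 4.28 ft.
P = γ·Q·ΔE/550 = 62.4 × 2130 × 4.28 / 550 = 1034 hp.

P = 1034 hp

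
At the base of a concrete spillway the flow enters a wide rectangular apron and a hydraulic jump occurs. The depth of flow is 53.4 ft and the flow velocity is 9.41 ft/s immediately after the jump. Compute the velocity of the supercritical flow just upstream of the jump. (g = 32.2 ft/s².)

Fr₂ = V₂/√(g·y₂) = 9.41/√(32.2×53.4) = 0.227.
The Bélanger relation is symmetric: y₁/y₂ = ½[√(1 + 8Fr₂²) − 1] = ½[√1.412 − 1] = 0.0941.
y₁ = 0.0941 × 53.4 = 5.03 ft.
V₁ = q/y₁ = 502/5.03 = 100.0 ft/s.

V₁ = 100.0 ft/s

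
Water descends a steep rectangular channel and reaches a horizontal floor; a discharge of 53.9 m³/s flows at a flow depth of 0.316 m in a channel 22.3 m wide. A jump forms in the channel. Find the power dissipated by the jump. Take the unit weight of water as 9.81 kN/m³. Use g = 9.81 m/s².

q = Q/b = 53.9/22.3 = 2.42 m²/s; V₁ = q/y₁ = 7.65 m/s. Fr₁ = V₁/√(g·y₁) = 4.34.
By Bélanger, y₂/y₁ = ½[√(1 + 8Fr₁²) − 1] = ½[√152.0 − 1] = 5.66.
y₂ = 5.66 × 0.316 = 1.79 m.
Head loss: ΔE = (y₂ − y₁)³/(4y₁y₂) = (1.79 − 0.316)³/(4×0.316×1.79) = 3.20/2.26 = 1.42 m.
P = γ·Q·ΔE = 9.81 × 53.9 × 1.42 = 748 kW.

P = 748 kW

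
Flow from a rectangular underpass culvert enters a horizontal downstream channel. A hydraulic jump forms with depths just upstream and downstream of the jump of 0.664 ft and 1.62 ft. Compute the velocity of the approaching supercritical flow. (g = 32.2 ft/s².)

V₁ = 9.47 ft/s

For a rectangular channel the momentum equation gives q² = ½·g·y₁·y₂·(y₁ + y₂) = ½×32.2×0.664×1.62×2.28 = 39.6.
q = √39.6 = 6.29 ft²/s.
V₁ = q/y₁ = 6.29/0.664 = 9.47 ft/s.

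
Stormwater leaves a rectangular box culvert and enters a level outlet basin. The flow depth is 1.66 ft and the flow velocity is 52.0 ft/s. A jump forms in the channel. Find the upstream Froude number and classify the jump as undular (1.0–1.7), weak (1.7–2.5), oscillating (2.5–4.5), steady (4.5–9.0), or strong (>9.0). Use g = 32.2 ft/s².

Fr₁ = V₁/√(g·y₁) = 52.0/√(32.2×1.66) = 7.11.
Fr₁ = 7.11 lies in the steady range.

Fr₁ = 7.11; steady jump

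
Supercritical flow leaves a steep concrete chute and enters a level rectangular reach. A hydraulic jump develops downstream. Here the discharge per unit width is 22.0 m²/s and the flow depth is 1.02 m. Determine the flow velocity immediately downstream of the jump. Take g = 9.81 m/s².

V₁ = q/y₁ = 22.0/1.02 = 21.6 m/s. Fr₁ = V₁/√(g·y₁) = 21.6/√(9.81×1.02) = 6.82.
By Bélanger, y₂/y₁ = ½[√(1 + 8Fr₁²) − 1] = ½[√372.9 − 1] = 9.16.
y₂ = 9.16 × 1.02 = 9.34 m.
V₂ = q/y₂ = 22.0/9.34 = 2.36 m/s.

V₂ = 2.36 m/s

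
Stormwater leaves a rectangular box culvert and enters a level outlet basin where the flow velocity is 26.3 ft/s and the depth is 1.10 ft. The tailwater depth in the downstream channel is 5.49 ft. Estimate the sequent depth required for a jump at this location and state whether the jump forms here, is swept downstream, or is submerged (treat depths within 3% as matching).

y₂ = 6.35 ft; the jump is swept downstream

Fr₁ = V₁/√(g·y₁) = 26.3/√(32.2×1.10) = 4.42.
Conjugate-depth relation: y₂/y₁ = ½[√(1 + 8Fr₁²) − 1] = ½[√157.2 − 1] = 5.77.
y₂ = 5.77 × 1.10 = 6.35 ft.
Tailwater y_tw = 5.49 ft: y_tw < y₂, so the jump is swept downstream.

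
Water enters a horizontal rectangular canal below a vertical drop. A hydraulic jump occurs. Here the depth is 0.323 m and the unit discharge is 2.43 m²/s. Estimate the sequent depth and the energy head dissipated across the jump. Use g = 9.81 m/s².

y₂ = 1.78 m; ΔE = 1.34 m

V₁ = q/y₁ = 2.43/0.323 = 7.52 m/s. Fr₁ = V₁/√(g·y₁) = 7.52/√(9.81×0.323) = 4.23.
Bélanger equation: y₂/y₁ = ½[√(1 + 8Fr₁²) − 1] = ½[√143.9 − 1] = 5.50.
y₂ = 5.50 × 0.323 = 1.78 m.
V₂ = q/y₂ = 2.43/1.78 = 1.37 m/s. E₁ = y₁ + V₁²/2g = 3.21 m; E₂ = y₂ + V₂²/2g = 1.87 m. ΔE = E₁ − E₂ = 1.34 m.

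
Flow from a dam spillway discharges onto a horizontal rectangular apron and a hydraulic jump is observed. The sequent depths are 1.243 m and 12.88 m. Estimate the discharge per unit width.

q = 33.30 m²/s

For a rectangular channel the momentum equation gives q² = ½·g·y₁·y₂·(y₁ + y₂) = ½×9.81×1.243×12.88×14.12 = 1109.
q = √1109 = 33.30 m²/s.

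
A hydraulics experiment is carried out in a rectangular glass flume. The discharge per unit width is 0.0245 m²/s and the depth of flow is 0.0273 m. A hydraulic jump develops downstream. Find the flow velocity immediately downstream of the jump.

V₂ = 0.448 m/s

V₁ = q/y₁ = 0.0245/0.0273 = 0.897 m/s. Fr₁ = V₁/√(g·y₁) = 0.897/√(9.81×0.0273) = 1.73.
Conjugate-depth relation: y₂/y₁ = ½[√(1 + 8Fr₁²) − 1] = ½[√25.06 − 1] = 2.00.
y₂ = 2.00 × 0.0273 = 0.0547 m.
V₂ = q/y₂ = 0.0245/0.0547 = 0.448 m/s.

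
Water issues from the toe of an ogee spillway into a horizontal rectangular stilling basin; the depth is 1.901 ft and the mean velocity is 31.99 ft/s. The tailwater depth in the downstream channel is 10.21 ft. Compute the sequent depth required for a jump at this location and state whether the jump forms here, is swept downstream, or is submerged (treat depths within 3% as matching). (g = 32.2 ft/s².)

Fr₁ = V₁/√(g·y₁) = 31.99/√(32.2×1.901) = 4.089.
Sequent-depth ratio: y₂/y₁ = ½[√(1 + 8Fr₁²) − 1] = ½[√134.75 − 1] = 5.304.
y₂ = 5.304 × 1.901 = 10.08 ft.
Tailwater y_tw = 10.21 ft: y_tw ≈ y₂, so the jump forms here.

y₂ = 10.08 ft; the jump forms here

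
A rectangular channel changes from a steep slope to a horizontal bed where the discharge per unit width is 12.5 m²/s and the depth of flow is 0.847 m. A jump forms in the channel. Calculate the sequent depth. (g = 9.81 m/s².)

V₁ = q/y₁ = 12.5/0.847 = 14.8 m/s. Fr₁ = V₁/√(g·y₁) = 14.8/√(9.81×0.847) = 5.12.
By Bélanger, y₂/y₁ = ½[√(1 + 8Fr₁²) − 1] = ½[√210.7 − 1] = 6.76.
y₂ = 6.76 × 0.847 = 5.72 m.

y₂ = 5.72 m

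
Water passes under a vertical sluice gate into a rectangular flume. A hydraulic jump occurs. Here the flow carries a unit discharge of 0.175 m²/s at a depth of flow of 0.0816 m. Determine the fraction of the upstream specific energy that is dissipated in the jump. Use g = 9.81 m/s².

ΔE/E₁ = 0.158 (15.8%)

V₁ = q/y₁ = 0.175/0.0816 = 2.14 m/s. Fr₁ = V₁/√(g·y₁) = 2.14/√(9.81×0.0816) = 2.40.
By Bélanger, y₂/y₁ = ½[√(1 + 8Fr₁²) − 1] = ½[√46.96 − 1] = 2.93.
y₂ = 2.93 × 0.0816 = 0.239 m.
E₁ = y₁ + V₁²/2g = 0.316 m. ΔE = (y₂ − y₁)³/(4y₁y₂) = 0.0498 m. ΔE/E₁ = 0.0498/0.316 = 0.158.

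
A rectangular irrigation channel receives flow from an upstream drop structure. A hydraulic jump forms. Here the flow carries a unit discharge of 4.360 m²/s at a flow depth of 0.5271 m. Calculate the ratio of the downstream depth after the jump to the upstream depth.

y₂/y₁ = 4.669

V₁ = q/y₁ = 4.360/0.5271 = 8.272 m/s. Fr₁ = V₁/√(g·y₁) = 8.272/√(9.81×0.5271) = 3.638.
By Bélanger, y₂/y₁ = ½[√(1 + 8Fr₁²) − 1] = ½[√106.86 − 1] = 4.669.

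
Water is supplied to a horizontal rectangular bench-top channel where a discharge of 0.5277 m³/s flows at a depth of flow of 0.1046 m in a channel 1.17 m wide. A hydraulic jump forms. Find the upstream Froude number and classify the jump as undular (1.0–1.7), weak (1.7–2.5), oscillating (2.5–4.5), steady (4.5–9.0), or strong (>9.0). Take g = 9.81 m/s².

Fr₁ = 4.257; oscillating jump

q = Q/b = 0.5277/1.17 = 0.4510 m²/s; V₁ = q/y₁ = 4.312 m/s. Fr₁ = V₁/√(g·y₁) = 4.257.
Fr₁ = 4.257 lies in the oscillating range.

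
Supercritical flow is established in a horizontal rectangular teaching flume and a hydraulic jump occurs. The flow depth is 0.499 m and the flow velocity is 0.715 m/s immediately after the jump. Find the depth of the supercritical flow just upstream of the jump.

y₁ = 0.0885 m

Fr₂ = V₂/√(g·y₂) = 0.715/√(9.81×0.499) = 0.323.
The Bélanger relation is symmetric: y₁/y₂ = ½[√(1 + 8Fr₂²) − 1] = ½[√1.835 − 1] = 0.177.
y₁ = 0.177 × 0.499 = 0.0885 m.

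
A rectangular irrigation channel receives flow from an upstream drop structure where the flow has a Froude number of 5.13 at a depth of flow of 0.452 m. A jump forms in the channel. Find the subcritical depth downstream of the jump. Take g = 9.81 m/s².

y₂ = 3.06 m

Fr₁ = 5.13 (given).
Sequent-depth ratio: y₂/y₁ = ½[√(1 + 8Fr₁²) − 1] = ½[√211.5 − 1] = 6.77.
y₂ = 6.77 × 0.452 = 3.06 m.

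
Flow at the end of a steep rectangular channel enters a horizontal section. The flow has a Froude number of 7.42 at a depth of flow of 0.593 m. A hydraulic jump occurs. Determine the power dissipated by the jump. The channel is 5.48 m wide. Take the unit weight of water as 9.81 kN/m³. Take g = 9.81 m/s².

P = 6174 kW

Fr₁ = 7.42 (given).
From the momentum equation for a rectangular channel, y₂/y₁ = ½[√(1 + 8Fr₁²) − 1] = ½[√441.5 − 1] = 10.0.
y₂ = 10.0 × 0.593 = 5.93 m.
V₁ = Fr₁·√(g·y₁) = 7.42×√(9.81×0.593) = 17.9 m/s; q = V₁·y₁ = 10.6 m²/s. V₂ = q/y₂ = 10.6/5.93 = 1.79 m/s. E₁ = y₁ + V₁²/2g = 16.9 m; E₂ = y₂ + V₂²/2g = 6.10 m. ΔE = E₁ − E₂ = 10.8 m.
Q = q·b = 10.6 × 5.48 = 58.2 m³/s. P = γ·Q·ΔE = 9.81 × 58.2 × 10.8 = 6174 kW.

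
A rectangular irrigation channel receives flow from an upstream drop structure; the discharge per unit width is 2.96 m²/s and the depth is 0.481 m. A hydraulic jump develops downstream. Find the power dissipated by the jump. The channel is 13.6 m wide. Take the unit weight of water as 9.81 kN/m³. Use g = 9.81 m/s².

P = 219 kW

V₁ = q/y₁ = 2.96/0.481 = 6.15 m/s. Fr₁ = V₁/√(g·y₁) = 6.15/√(9.81×0.481) = 2.83.
From the momentum equation for a rectangular channel, y₂/y₁ = ½[√(1 + 8Fr₁²) − 1] = ½[√65.21 − 1] = 3.54.
y₂ = 3.54 × 0.481 = 1.70 m.
Head loss: ΔE = (y₂ − y₁)³/(4y₁y₂) = (1.70 − 0.481)³/(4×0.481×1.70) = 1.82/3.27 = 0.555 m.
Q = q·b = 2.96 × 13.6 = 40.3 m³/s. P = γ·Q·ΔE = 9.81 × 40.3 × 0.555 = 219 kW.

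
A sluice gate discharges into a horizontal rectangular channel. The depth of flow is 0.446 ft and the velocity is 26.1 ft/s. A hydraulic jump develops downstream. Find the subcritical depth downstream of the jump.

y₂ = 4.13 ft

Fr₁ = V₁/√(g·y₁) = 26.1/√(32.2×0.446) = 6.89.
Conjugate-depth relation: y₂/y₁ = ½[√(1 + 8Fr₁²) − 1] = ½[√380.5 − 1] = 9.25.
y₂ = 9.25 × 0.446 = 4.13 ft.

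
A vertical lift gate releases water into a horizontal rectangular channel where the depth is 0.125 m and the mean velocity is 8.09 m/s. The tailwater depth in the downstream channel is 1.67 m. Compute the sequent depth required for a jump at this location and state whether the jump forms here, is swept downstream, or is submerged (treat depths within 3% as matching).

y₂ = 1.23 m; the jump is submerged

Fr₁ = V₁/√(g·y₁) = 8.09/√(9.81×0.125) = 7.31.
Sequent-depth ratio: y₂/y₁ = ½[√(1 + 8Fr₁²) − 1] = ½[√428.0 − 1] = 9.84.
y₂ = 9.84 × 0.125 = 1.23 m.
Tailwater y_tw = 1.67 m: y_tw > y₂, so the jump is submerged.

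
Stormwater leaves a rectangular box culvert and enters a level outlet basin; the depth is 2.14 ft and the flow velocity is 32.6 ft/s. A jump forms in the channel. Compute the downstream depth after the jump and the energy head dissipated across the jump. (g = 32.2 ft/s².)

Fr₁ = V₁/√(g·y₁) = 32.6/√(32.2×2.14) = 3.93.
By Bélanger, y₂/y₁ = ½[√(1 + 8Fr₁²) − 1] = ½[√124.4 − 1] = 5.08.
y₂ = 5.08 × 2.14 = 10.9 ft.
Head loss: ΔE = (y₂ − y₁)³/(4y₁y₂) = (10.9 − 2.14)³/(4×2.14×10.9) = 664/93.0 = 7.14 ft.

y₂ = 10.9 ft; ΔE = 7.14 ft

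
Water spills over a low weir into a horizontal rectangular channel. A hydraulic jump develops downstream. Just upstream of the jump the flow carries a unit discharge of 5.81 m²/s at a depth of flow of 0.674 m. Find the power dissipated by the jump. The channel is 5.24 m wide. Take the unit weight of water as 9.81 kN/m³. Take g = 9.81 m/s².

V₁ = q/y₁ = 5.81/0.674 = 8.62 m/s. Fr₁ = V₁/√(g·y₁) = 8.62/√(9.81×0.674) = 3.35.
By Bélanger, y₂/y₁ = ½[√(1 + 8Fr₁²) − 1] = ½[√90.91 − 1] = 4.27.
y₂ = 4.27 × 0.674 = 2.88 m.
V₂ = q/y₂ = 5.81/2.88 = 2.02 m/s. E₁ = y₁ + V₁²/2g = 4.46 m; E₂ = y₂ + V₂²/2g = 3.08 m. ΔE = E₁ − E₂ = 1.38 m.
Q = q·b = 5.81 × 5.24 = 30.4 m³/s. P = γ·Q·ΔE = 9.81 × 30.4 × 1.38 = 411 kW.

P = 411 kW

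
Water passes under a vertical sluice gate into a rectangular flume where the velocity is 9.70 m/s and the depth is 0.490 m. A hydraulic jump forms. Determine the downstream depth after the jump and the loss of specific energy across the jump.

Fr₁ = V₁/√(g·y₁) = 9.70/√(9.81×0.490) = 4.42.
By Bélanger, y₂/y₁ = ½[√(1 + 8Fr₁²) − 1] = ½[√157.6 − 1] = 5.78.
y₂ = 5.78 × 0.490 = 2.83 m.
q = V₁·y₁ = 9.70 × 0.490 = 4.75 m²/s. V₂ = q/y₂ = 4.75/2.83 = 1.68 m/s. E₁ = y₁ + V₁²/2g = 5.29 m; E₂ = y₂ + V₂²/2g = 2.97 m. ΔE = E₁ − E₂ = 2.31 m.

y₂ = 2.83 m; ΔE = 2.31 m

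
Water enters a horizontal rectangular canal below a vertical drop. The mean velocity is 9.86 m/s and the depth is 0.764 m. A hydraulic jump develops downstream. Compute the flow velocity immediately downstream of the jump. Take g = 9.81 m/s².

Fr₁ = V₁/√(g·y₁) = 9.86/√(9.81×0.764) = 3.60.
Sequent-depth ratio: y₂/y₁ = ½[√(1 + 8Fr₁²) − 1] = ½[√104.8 − 1] = 4.62.
y₂ = 4.62 × 0.764 = 3.53 m.
q = V₁·y₁ = 9.86 × 0.764 = 7.53 m²/s.
V₂ = q/y₂ = 7.53/3.53 = 2.14 m/s.

V₂ = 2.14 m/s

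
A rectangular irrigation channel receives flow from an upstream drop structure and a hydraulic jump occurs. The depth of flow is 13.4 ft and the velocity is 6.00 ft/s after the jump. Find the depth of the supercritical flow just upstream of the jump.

Fr₂ = V₂/√(g·y₂) = 6.00/√(32.2×13.4) = 0.289.
Applying the sequent-depth relation in reverse, y₁/y₂ = ½[√(1 + 8Fr₂²) − 1] = ½[√1.667 − 1] = 0.146.
y₁ = 0.146 × 13.4 = 1.95 ft.

y₁ = 1.95 ft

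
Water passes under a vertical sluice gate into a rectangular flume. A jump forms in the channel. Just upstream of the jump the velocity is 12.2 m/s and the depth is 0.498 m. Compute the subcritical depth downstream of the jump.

y₂ = 3.65 m

Fr₁ = V₁/√(g·y₁) = 12.2/√(9.81×0.498) = 5.52.
From the momentum equation for a rectangular channel, y₂/y₁ = ½[√(1 + 8Fr₁²) − 1] = ½[√244.7 − 1] = 7.32.
y₂ = 7.32 × 0.498 = 3.65 m.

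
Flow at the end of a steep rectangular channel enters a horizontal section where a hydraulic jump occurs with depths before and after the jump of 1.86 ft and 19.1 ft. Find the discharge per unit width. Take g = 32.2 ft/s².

For a rectangular channel the momentum equation gives q² = ½·g·y₁·y₂·(y₁ + y₂) = ½×32.2×1.86×19.1×21.0 = 11988.
q = √11988 = 109 ft²/s.

q = 109 ft²/s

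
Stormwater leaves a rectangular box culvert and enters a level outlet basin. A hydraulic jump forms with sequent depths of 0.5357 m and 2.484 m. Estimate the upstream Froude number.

Fr₁ = 3.615

For a rectangular channel the momentum equation gives q² = ½·g·y₁·y₂·(y₁ + y₂) = ½×9.81×0.5357×2.484×3.020 = 19.71.
q = √19.71 = 4.440 m²/s.
V₁ = q/y₁ = 8.287 m/s; Fr₁ = V₁/√(g·y₁) = 3.615.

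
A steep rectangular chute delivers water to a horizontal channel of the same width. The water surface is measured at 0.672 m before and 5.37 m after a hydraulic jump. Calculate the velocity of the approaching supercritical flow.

For a rectangular channel the momentum equation gives q² = ½·g·y₁·y₂·(y₁ + y₂) = ½×9.81×0.672×5.37×6.04 = 107.
q = √107 = 10.3 m²/s.
V₁ = q/y₁ = 10.3/0.672 = 15.4 m/s.

V₁ = 15.4 m/s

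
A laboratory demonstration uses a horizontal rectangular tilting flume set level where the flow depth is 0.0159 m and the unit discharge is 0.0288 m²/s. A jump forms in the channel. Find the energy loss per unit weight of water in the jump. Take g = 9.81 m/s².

ΔE = 0.0830 m

V₁ = q/y₁ = 0.0288/0.0159 = 1.81 m/s. Fr₁ = V₁/√(g·y₁) = 1.81/√(9.81×0.0159) = 4.59.
By Bélanger, y₂/y₁ = ½[√(1 + 8Fr₁²) − 1] = ½[√169.3 − 1] = 6.01.
y₂ = 6.01 × 0.0159 = 0.0955 m.
V₂ = q/y₂ = 0.0288/0.0955 = 0.302 m/s. E₁ = y₁ + V₁²/2g = 0.183 m; E₂ = y₂ + V₂²/2g = 0.100 m. ΔE = E₁ − E₂ = 0.0830 m.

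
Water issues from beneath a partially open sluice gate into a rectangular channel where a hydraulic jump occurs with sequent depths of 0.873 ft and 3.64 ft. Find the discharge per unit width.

q = 15.2 ft²/s

For a rectangular channel the momentum equation gives q² = ½·g·y₁·y₂·(y₁ + y₂) = ½×32.2×0.873×3.64×4.51 = 231.
q = √231 = 15.2 ft²/s.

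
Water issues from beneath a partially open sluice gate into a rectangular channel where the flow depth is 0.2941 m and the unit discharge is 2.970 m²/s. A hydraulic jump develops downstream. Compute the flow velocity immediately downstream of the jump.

V₂ = 1.275 m/s

V₁ = q/y₁ = 2.970/0.2941 = 10.10 m/s. Fr₁ = V₁/√(g·y₁) = 10.10/√(9.81×0.2941) = 5.945.
Sequent-depth ratio: y₂/y₁ = ½[√(1 + 8Fr₁²) − 1] = ½[√283.78 − 1] = 7.923.
y₂ = 7.923 × 0.2941 = 2.330 m.
V₂ = q/y₂ = 2.970/2.330 = 1.275 m/s.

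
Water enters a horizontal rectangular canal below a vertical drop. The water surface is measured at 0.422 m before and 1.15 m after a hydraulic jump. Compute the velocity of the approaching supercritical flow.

For a rectangular channel the momentum equation gives q² = ½·g·y₁·y₂·(y₁ + y₂) = ½×9.81×0.422×1.15×1.57 = 3.74.
q = √3.74 = 1.93 m²/s.
V₁ = q/y₁ = 1.93/0.422 = 4.58 m/s.

V₁ = 4.58 m/s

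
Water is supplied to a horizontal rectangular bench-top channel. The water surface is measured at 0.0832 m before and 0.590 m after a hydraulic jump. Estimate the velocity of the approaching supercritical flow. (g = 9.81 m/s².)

For a rectangular channel the momentum equation gives q² = ½·g·y₁·y₂·(y₁ + y₂) = ½×9.81×0.0832×0.590×0.673 = 0.162.
q = √0.162 = 0.403 m²/s.
V₁ = q/y₁ = 0.403/0.0832 = 4.84 m/s.

V₁ = 4.84 m/s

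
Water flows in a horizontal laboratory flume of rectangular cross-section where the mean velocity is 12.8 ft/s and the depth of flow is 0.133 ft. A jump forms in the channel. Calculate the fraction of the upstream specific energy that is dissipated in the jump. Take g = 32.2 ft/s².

ΔE/E₁ = 0.576 (57.6%)

Fr₁ = V₁/√(g·y₁) = 12.8/√(32.2×0.133) = 6.19.
From the momentum equation for a rectangular channel, y₂/y₁ = ½[√(1 + 8Fr₁²) − 1] = ½[√307.1 − 1] = 8.26.
y₂ = 8.26 × 0.133 = 1.10 ft.
E₁ = y₁ + V₁²/2g = 2.68 ft. ΔE = (y₂ − y₁)³/(4y₁y₂) = 1.54 ft. ΔE/E₁ = 1.54/2.68 = 0.576.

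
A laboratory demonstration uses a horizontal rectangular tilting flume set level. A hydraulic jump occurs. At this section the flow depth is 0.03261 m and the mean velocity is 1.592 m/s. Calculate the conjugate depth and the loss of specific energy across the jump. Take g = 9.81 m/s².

Fr₁ = V₁/√(g·y₁) = 1.592/√(9.81×0.03261) = 2.815.
By Bélanger, y₂/y₁ = ½[√(1 + 8Fr₁²) − 1] = ½[√64.381 − 1] = 3.512.
y₂ = 3.512 × 0.03261 = 0.1145 m.
Head loss: ΔE = (y₂ − y₁)³/(4y₁y₂) = (0.1145 − 0.03261)³/(4×0.03261×0.1145) = 0.0005496/0.01494 = 0.03679 m.

y₂ = 0.1145 m; ΔE = 0.03679 m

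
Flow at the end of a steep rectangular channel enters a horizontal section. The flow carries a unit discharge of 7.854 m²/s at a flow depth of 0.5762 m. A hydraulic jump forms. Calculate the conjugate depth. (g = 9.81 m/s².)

V₁ = q/y₁ = 7.854/0.5762 = 13.63 m/s. Fr₁ = V₁/√(g·y₁) = 13.63/√(9.81×0.5762) = 5.733.
Bélanger equation: y₂/y₁ = ½[√(1 + 8Fr₁²) − 1] = ½[√263.96 − 1] = 7.623.
y₂ = 7.623 × 0.5762 = 4.393 m.

y₂ = 4.393 m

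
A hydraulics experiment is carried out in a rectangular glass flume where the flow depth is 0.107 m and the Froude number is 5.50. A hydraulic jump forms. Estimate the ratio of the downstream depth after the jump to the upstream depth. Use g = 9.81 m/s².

y₂/y₁ = 7.29

Fr₁ = 5.50 (given).
From the momentum equation for a rectangular channel, y₂/y₁ = ½[√(1 + 8Fr₁²) − 1] = ½[√243.0 − 1] = 7.29.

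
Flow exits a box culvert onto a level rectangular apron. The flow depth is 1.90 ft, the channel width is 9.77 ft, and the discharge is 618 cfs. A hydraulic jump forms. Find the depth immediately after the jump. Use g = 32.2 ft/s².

q = Q/b = 618/9.77 = 63.3 ft²/s; V₁ = q/y₁ = 33.3 ft/s. Fr₁ = V₁/√(g·y₁) = 4.26.
By Bélanger, y₂/y₁ = ½[√(1 + 8Fr₁²) − 1] = ½[√145.9 − 1] = 5.54.
y₂ = 5.54 × 1.90 = 10.5 ft.

y₂ = 10.5 ft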